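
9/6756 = 3/2252 = 0.00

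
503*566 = 284698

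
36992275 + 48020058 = 85012333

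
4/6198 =2/3099=0.00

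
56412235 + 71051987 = 127464222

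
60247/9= 60247/9 = 6694.11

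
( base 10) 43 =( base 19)25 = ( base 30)1d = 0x2B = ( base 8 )53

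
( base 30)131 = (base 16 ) 3df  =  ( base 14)50B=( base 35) SB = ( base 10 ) 991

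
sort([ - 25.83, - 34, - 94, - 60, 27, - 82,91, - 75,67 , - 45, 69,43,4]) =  [ - 94, - 82, - 75, - 60, - 45, - 34, - 25.83,4,27,43, 67,69,91 ]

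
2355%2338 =17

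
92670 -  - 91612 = 184282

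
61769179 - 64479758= - 2710579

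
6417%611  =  307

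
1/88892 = 1/88892= 0.00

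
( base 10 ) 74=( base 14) 54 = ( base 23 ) 35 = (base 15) 4E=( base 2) 1001010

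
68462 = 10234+58228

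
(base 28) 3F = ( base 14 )71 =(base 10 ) 99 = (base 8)143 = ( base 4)1203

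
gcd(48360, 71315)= 5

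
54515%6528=2291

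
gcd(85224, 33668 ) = 4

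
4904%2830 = 2074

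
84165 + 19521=103686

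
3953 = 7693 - 3740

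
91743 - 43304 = 48439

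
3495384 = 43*81288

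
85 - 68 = 17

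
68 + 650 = 718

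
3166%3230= 3166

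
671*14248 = 9560408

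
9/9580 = 9/9580 = 0.00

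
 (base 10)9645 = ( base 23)I58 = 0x25AD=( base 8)22655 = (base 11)7279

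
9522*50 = 476100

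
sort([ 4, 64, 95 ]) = [ 4,  64, 95]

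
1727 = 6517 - 4790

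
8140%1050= 790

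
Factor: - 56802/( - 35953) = 2^1*3^1*157^( - 1 ) * 229^( - 1 )*9467^1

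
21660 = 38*570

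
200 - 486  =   - 286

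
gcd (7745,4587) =1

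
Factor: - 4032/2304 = - 7/4 = -  2^( - 2)* 7^1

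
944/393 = 2+158/393 = 2.40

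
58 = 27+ 31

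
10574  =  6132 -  - 4442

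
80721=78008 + 2713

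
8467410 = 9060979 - 593569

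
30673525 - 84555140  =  -53881615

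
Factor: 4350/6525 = 2^1*3^ ( - 1) = 2/3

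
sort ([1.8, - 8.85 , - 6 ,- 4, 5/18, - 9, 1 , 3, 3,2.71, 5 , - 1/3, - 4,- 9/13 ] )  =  [  -  9, - 8.85 , - 6, - 4,  -  4, - 9/13, -1/3 , 5/18,1 , 1.8, 2.71, 3, 3 , 5]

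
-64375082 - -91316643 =26941561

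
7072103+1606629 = 8678732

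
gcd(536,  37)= 1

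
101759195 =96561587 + 5197608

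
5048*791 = 3992968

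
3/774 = 1/258 = 0.00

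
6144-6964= -820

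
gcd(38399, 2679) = 893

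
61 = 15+46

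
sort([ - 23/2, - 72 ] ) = [ - 72, - 23/2 ] 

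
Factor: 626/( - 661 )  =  -2^1* 313^1 *661^(-1)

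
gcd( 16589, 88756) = 1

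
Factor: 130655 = 5^1 * 7^1*3733^1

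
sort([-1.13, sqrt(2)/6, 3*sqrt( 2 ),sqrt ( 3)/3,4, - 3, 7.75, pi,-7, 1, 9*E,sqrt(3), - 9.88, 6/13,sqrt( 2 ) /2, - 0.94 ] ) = [ - 9.88,-7, - 3, - 1.13,- 0.94, sqrt( 2 )/6, 6/13,  sqrt( 3 )/3,  sqrt(2 )/2,1,sqrt(3), pi,  4,3*sqrt(2), 7.75, 9*E ]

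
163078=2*81539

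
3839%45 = 14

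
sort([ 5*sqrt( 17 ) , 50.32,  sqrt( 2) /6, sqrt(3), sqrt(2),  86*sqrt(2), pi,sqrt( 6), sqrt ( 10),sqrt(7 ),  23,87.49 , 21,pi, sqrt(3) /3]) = [sqrt (2) /6, sqrt (3 )/3, sqrt(2 ),sqrt( 3),sqrt(6), sqrt (7),pi,  pi,  sqrt( 10),5*sqrt(17),21,23, 50.32, 87.49,86*sqrt ( 2 )]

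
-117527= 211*( - 557)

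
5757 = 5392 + 365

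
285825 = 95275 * 3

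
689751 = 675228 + 14523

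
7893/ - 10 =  - 790+7/10 = - 789.30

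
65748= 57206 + 8542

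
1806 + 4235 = 6041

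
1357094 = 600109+756985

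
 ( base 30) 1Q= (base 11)51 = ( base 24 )28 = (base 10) 56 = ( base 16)38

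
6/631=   6/631 =0.01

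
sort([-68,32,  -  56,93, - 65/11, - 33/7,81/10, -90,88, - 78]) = [ - 90, - 78, - 68, - 56, -65/11, - 33/7,81/10,  32,88,93 ] 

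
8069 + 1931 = 10000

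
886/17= 52 +2/17 =52.12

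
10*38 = 380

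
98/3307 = 98/3307 = 0.03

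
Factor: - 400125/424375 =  - 3^1*5^( - 1 )*7^( - 1 )*11^1 = - 33/35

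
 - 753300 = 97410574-98163874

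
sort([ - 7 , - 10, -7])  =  [ - 10, - 7, - 7 ]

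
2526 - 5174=-2648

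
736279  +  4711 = 740990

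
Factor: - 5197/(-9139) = 13^( - 1)*19^( - 1)*37^(-1)*5197^1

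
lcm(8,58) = 232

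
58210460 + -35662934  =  22547526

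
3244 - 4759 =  - 1515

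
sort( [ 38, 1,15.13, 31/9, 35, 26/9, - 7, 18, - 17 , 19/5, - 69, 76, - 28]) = [ - 69, - 28, - 17, - 7, 1,26/9, 31/9, 19/5,15.13, 18,35,38, 76]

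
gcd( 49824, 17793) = 9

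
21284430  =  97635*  218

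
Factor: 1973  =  1973^1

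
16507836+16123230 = 32631066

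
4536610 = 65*69794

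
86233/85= 1014 + 43/85 = 1014.51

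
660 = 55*12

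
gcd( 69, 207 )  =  69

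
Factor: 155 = 5^1*31^1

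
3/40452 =1/13484 = 0.00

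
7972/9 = 885 + 7/9 = 885.78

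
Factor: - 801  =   - 3^2 * 89^1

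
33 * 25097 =828201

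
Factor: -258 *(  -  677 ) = 2^1 * 3^1*43^1*677^1 = 174666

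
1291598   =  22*58709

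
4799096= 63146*76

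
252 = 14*18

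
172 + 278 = 450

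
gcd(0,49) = 49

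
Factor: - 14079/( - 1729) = 3^1*7^( - 1 )*19^1  =  57/7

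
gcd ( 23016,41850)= 6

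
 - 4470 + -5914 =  - 10384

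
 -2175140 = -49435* 44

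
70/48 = 35/24 = 1.46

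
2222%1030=162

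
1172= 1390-218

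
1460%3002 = 1460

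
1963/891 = 1963/891 = 2.20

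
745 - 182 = 563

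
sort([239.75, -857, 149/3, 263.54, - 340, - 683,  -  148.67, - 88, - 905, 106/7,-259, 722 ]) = [-905, - 857, - 683, - 340, - 259,-148.67, - 88, 106/7,149/3, 239.75,  263.54, 722 ]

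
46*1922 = 88412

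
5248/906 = 2624/453 = 5.79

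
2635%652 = 27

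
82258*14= 1151612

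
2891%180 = 11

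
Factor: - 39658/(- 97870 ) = 5^( - 1 )*79^1 * 251^1*9787^( - 1)= 19829/48935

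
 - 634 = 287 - 921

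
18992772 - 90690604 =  -71697832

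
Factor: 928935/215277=3^2*5^1 * 7^1*73^( - 1) =315/73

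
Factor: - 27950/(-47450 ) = 43^1*73^( - 1) = 43/73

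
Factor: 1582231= 7^1*37^1*41^1*149^1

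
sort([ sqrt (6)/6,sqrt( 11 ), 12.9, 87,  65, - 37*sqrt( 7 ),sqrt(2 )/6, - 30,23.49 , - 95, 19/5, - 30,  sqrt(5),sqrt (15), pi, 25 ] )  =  [  -  37*sqrt(7), - 95,-30,-30,sqrt(2) /6,sqrt(6) /6, sqrt(5), pi,sqrt( 11),  19/5,sqrt( 15), 12.9,23.49,25,  65,87 ] 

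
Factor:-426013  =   - 7^1*60859^1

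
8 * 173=1384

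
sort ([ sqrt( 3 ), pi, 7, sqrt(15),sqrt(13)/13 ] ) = [sqrt(13 ) /13,sqrt(3 ),pi,sqrt(15 ) , 7]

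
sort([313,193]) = [ 193, 313 ]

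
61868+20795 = 82663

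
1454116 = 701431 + 752685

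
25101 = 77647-52546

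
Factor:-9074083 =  - 9074083^1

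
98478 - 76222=22256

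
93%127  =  93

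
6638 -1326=5312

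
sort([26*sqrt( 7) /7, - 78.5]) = [ - 78.5, 26* sqrt( 7)/7] 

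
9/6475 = 9/6475 = 0.00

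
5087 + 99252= 104339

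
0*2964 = 0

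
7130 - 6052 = 1078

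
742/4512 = 371/2256 = 0.16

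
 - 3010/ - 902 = 1505/451 = 3.34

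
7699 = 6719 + 980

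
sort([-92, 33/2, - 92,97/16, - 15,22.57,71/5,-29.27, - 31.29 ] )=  [-92,  -  92, - 31.29, - 29.27, - 15,97/16,71/5, 33/2,22.57 ]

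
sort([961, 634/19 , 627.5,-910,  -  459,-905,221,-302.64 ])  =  [ -910,-905,-459, - 302.64,634/19 , 221, 627.5 , 961]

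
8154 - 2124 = 6030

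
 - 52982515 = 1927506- 54910021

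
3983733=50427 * 79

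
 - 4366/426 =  -2183/213 = - 10.25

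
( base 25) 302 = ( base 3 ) 2120112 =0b11101010101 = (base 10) 1877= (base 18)5E5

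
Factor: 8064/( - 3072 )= -21/8 = -2^( - 3 )*3^1*7^1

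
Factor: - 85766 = - 2^1 * 19^1*37^1*61^1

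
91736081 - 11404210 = 80331871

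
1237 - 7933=-6696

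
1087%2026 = 1087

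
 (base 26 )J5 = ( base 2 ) 111110011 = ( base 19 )175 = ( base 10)499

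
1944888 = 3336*583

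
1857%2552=1857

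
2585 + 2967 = 5552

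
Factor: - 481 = -13^1*37^1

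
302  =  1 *302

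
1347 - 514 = 833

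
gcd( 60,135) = 15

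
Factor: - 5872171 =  - 1931^1 *3041^1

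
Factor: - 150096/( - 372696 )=118/293 = 2^1*59^1*293^(  -  1 )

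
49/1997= 49/1997 = 0.02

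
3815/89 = 3815/89 = 42.87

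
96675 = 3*32225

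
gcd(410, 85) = 5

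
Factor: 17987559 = 3^1*5995853^1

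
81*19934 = 1614654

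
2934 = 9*326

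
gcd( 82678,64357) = 1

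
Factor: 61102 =2^1*137^1*223^1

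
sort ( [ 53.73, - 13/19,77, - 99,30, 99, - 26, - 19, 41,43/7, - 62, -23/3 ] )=[ - 99, - 62, - 26, - 19, - 23/3,  -  13/19, 43/7, 30,41, 53.73, 77, 99 ]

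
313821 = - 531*(  -  591 ) 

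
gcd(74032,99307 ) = 1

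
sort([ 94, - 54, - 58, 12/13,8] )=[-58, - 54,12/13, 8, 94]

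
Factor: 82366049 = 82366049^1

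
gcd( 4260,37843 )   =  71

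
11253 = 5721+5532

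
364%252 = 112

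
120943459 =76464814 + 44478645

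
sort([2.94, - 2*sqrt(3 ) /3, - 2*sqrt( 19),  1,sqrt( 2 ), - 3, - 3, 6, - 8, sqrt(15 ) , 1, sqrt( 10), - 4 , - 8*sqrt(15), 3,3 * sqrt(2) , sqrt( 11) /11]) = [ - 8*sqrt( 15 ), - 2* sqrt( 19), - 8,  -  4,-3,  -  3, - 2*sqrt( 3)/3,sqrt( 11) /11 , 1,1, sqrt(2),2.94,3,sqrt( 10),sqrt( 15)  ,  3*sqrt(2 ), 6 ] 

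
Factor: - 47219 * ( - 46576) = 2^4*23^1*41^1*71^1*2053^1 = 2199272144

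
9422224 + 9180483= 18602707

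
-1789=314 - 2103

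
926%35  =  16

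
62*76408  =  4737296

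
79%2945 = 79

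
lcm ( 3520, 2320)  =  102080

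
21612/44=5403/11  =  491.18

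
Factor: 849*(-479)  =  - 3^1*283^1 * 479^1 = -  406671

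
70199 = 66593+3606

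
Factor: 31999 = 11^1 * 2909^1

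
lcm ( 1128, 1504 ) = 4512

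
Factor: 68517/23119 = 3^2*23^1*61^( - 1 )*331^1*379^(  -  1) 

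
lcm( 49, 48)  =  2352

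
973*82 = 79786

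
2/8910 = 1/4455 = 0.00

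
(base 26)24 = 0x38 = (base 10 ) 56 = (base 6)132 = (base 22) 2C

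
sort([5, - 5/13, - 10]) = [ - 10 ,  -  5/13 , 5 ]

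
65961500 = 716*92125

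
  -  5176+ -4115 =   -  9291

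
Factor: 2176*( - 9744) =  - 2^11*3^1*7^1*17^1*29^1  =  - 21202944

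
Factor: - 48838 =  - 2^1*24419^1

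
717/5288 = 717/5288=0.14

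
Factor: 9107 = 7^1*1301^1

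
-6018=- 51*118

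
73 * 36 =2628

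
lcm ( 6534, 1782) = 19602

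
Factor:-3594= -2^1 * 3^1*599^1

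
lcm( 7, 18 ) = 126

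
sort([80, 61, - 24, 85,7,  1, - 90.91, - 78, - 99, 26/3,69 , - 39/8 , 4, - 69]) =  [ - 99, - 90.91, - 78, - 69,-24, - 39/8,1, 4,  7, 26/3,61,69, 80,85]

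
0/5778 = 0 = 0.00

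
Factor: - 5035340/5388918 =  - 2^1 * 3^( - 1 )*5^1*223^1 * 1129^1*898153^( - 1)  =  - 2517670/2694459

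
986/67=986/67 = 14.72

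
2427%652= 471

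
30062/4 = 15031/2 = 7515.50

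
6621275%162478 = 122155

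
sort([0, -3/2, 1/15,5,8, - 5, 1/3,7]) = [ - 5, - 3/2, 0,1/15,1/3,5, 7, 8] 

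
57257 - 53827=3430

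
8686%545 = 511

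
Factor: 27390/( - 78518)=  - 3^1*5^1*43^( - 1 )= - 15/43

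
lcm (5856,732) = 5856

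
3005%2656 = 349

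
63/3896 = 63/3896  =  0.02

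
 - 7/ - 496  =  7/496 = 0.01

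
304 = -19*(  -  16 ) 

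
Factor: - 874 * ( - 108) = 2^3*3^3*19^1*23^1 = 94392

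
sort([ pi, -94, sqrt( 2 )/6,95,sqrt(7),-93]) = [ - 94, - 93, sqrt(2 ) /6, sqrt ( 7),pi, 95]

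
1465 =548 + 917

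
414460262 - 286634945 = 127825317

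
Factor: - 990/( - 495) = 2= 2^1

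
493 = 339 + 154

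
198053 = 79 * 2507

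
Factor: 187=11^1*17^1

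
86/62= 1 + 12/31 = 1.39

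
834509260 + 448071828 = 1282581088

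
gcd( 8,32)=8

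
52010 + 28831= 80841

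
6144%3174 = 2970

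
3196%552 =436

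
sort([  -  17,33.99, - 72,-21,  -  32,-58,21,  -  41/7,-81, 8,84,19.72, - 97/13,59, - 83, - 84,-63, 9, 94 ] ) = [ - 84,-83, - 81, - 72, - 63,- 58, - 32, - 21, - 17,-97/13,-41/7,8,9,19.72,21,33.99,59,84,94 ] 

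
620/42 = 14 + 16/21 = 14.76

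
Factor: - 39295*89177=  - 3504210215=- 5^1*11^3*29^1*67^1 * 271^1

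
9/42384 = 3/14128 =0.00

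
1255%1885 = 1255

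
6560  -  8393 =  - 1833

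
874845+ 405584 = 1280429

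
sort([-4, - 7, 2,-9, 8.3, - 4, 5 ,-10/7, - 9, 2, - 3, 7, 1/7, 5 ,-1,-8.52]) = [-9, - 9,-8.52, - 7,-4,-4, - 3, - 10/7, - 1 , 1/7,  2,  2, 5, 5 , 7, 8.3 ]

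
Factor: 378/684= 2^( - 1) * 3^1 * 7^1  *  19^( - 1) = 21/38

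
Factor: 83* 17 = 17^1*83^1 = 1411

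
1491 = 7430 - 5939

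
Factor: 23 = 23^1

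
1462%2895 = 1462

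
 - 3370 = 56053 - 59423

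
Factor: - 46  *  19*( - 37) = 32338=2^1*19^1*23^1 * 37^1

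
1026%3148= 1026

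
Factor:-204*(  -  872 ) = 2^5*3^1*17^1*109^1 = 177888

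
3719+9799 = 13518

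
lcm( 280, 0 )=0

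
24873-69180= - 44307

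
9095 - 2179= 6916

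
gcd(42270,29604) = 6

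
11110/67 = 165 + 55/67 = 165.82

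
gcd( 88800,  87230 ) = 10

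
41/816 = 41/816 = 0.05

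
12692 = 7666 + 5026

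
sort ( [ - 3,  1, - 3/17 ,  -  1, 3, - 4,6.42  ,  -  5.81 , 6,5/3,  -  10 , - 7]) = [ - 10, - 7, - 5.81, - 4,  -  3, - 1, - 3/17, 1, 5/3, 3,6,6.42] 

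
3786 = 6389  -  2603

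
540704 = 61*8864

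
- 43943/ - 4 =10985 + 3/4=   10985.75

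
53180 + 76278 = 129458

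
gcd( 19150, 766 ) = 766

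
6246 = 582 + 5664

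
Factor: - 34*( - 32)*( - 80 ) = - 2^10*5^1*17^1 =- 87040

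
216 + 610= 826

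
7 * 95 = 665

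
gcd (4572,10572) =12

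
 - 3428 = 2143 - 5571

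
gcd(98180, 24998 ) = 2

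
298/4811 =298/4811 = 0.06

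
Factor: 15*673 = 3^1*5^1*673^1 = 10095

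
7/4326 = 1/618 = 0.00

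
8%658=8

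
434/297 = 434/297 =1.46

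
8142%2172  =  1626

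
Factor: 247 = 13^1*19^1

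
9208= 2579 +6629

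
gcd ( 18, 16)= 2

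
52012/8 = 13003/2 =6501.50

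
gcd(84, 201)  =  3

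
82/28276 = 41/14138 = 0.00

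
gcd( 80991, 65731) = 1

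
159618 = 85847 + 73771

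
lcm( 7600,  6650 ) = 53200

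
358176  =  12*29848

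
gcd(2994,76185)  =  3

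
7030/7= 7030/7  =  1004.29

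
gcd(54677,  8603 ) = 7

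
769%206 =151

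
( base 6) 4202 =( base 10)938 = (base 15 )428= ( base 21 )22e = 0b1110101010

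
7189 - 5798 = 1391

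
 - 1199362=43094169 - 44293531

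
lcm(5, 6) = 30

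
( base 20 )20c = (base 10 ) 812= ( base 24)19K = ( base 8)1454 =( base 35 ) N7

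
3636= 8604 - 4968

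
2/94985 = 2/94985 = 0.00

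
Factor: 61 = 61^1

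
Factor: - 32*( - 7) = 2^5 * 7^1 = 224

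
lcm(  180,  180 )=180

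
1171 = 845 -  -326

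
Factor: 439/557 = 439^1*557^ ( - 1) 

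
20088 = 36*558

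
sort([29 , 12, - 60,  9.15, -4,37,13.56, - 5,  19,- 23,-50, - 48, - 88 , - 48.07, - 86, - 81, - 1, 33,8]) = [ - 88, - 86, - 81,  -  60, - 50 , - 48.07, - 48, - 23, - 5 , - 4 ,-1,8,9.15,12,  13.56,  19,  29,  33, 37 ] 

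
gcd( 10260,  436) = 4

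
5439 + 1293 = 6732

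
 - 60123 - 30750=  - 90873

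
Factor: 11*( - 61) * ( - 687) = 3^1* 11^1*61^1*229^1 = 460977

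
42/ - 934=  -  21/467 = - 0.04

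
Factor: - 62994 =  - 2^1*3^1*10499^1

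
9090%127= 73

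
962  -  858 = 104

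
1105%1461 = 1105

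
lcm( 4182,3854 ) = 196554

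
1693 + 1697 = 3390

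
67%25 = 17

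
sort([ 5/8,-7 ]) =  [ - 7, 5/8]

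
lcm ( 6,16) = 48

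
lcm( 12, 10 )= 60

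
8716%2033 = 584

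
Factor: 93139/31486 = 2^(-1 )*7^(-1)*13^(- 1)*173^( - 1 )*93139^1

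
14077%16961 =14077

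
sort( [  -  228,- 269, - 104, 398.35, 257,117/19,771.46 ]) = [ - 269,- 228,  -  104, 117/19, 257, 398.35, 771.46 ]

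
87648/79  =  87648/79=1109.47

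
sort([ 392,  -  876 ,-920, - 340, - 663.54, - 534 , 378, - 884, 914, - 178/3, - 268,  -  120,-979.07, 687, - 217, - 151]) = [- 979.07,-920,-884, - 876, - 663.54, - 534,-340 , -268,-217,-151,-120,-178/3, 378 , 392, 687, 914]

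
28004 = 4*7001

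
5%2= 1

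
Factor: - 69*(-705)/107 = 48645/107 = 3^2*5^1 *23^1  *  47^1* 107^(-1 )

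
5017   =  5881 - 864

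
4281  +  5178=9459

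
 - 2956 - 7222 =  - 10178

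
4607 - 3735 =872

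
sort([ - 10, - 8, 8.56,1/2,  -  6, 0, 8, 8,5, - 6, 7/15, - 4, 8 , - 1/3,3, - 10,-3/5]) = [ - 10, - 10, - 8, - 6, - 6, - 4, - 3/5,-1/3, 0, 7/15, 1/2,3,  5, 8, 8, 8,  8.56]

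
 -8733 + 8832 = 99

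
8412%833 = 82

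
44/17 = 2+ 10/17 =2.59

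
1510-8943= - 7433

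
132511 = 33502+99009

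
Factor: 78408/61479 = 2^3*3^ (-1)* 11^1*23^( - 1)= 88/69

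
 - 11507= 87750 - 99257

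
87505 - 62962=24543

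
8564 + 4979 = 13543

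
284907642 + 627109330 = 912016972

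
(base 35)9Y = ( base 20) h9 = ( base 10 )349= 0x15D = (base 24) ED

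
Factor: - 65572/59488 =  - 97/88 = - 2^( - 3)*11^( - 1 )* 97^1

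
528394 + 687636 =1216030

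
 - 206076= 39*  (- 5284)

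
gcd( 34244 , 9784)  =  4892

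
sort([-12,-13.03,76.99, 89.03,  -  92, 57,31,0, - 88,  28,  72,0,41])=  [ - 92, - 88,  -  13.03, - 12, 0,0,  28,31,41, 57, 72,76.99 , 89.03 ] 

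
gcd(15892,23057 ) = 1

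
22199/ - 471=-48  +  409/471 = -47.13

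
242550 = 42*5775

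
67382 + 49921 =117303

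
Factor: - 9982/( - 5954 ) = 7^1*13^( - 1 )*23^1*31^1*229^( - 1) = 4991/2977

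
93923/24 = 93923/24 = 3913.46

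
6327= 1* 6327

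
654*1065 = 696510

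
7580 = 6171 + 1409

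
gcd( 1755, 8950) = 5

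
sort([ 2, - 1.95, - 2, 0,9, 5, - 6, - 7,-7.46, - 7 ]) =[ - 7.46, - 7,-7, - 6,  -  2, - 1.95 , 0,2, 5 , 9 ] 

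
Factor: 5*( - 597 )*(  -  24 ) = 2^3*3^2*5^1*199^1= 71640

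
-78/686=-39/343= -0.11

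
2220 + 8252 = 10472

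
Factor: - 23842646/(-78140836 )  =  2^( - 1 )*103^1 * 115741^1*19535209^( - 1) = 11921323/39070418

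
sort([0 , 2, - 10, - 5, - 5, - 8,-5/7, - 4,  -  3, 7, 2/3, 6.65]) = [  -  10,-8, - 5, - 5, - 4, - 3, - 5/7,0 , 2/3,  2, 6.65, 7]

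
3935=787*5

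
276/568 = 69/142= 0.49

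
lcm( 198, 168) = 5544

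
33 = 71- 38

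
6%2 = 0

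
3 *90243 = 270729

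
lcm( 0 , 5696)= 0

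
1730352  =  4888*354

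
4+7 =11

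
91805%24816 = 17357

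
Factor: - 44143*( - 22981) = 1014450283 = 7^3* 11^1*67^1*4013^1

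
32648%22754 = 9894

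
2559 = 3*853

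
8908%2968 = 4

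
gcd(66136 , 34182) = 2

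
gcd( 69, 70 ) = 1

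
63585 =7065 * 9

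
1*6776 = 6776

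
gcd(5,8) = 1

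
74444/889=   83 + 657/889  =  83.74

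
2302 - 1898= 404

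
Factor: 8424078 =2^1*3^1*13^1*17^1*6353^1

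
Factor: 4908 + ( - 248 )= 4660 = 2^2* 5^1*233^1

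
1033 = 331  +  702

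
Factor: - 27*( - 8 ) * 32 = 6912 =2^8 * 3^3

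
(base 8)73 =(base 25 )29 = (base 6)135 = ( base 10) 59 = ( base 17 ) 38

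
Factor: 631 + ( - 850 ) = -3^1*73^1 = -219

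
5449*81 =441369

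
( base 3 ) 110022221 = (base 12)5251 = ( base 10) 8989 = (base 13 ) 4126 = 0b10001100011101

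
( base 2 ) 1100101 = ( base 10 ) 101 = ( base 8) 145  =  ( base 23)49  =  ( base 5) 401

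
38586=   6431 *6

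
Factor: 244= 2^2*61^1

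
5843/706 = 8+195/706 = 8.28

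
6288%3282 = 3006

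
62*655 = 40610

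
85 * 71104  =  6043840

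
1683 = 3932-2249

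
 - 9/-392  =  9/392 =0.02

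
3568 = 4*892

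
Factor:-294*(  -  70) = 2^2*3^1 * 5^1*7^3 = 20580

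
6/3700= 3/1850=0.00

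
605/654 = 605/654 =0.93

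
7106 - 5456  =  1650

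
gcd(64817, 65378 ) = 1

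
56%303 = 56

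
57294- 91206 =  - 33912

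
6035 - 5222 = 813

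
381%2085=381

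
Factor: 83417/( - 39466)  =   - 2^( - 1)*7^( - 1)*2819^(-1) *83417^1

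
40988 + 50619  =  91607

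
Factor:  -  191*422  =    -  80602 = -  2^1*191^1 * 211^1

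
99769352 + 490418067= 590187419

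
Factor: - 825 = - 3^1*5^2  *11^1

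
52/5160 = 13/1290 = 0.01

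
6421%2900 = 621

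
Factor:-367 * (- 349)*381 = 3^1*127^1*349^1*367^1=48799623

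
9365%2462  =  1979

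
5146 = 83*62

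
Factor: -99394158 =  - 2^1*3^1*16565693^1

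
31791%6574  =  5495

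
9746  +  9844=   19590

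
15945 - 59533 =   -  43588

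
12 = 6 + 6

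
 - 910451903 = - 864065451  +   - 46386452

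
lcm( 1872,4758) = 114192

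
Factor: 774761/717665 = 5^(-1) *181^( - 1 )*977^1= 977/905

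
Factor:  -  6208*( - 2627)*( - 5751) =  - 2^6 * 3^4*37^1*71^2*97^1 = - 93789700416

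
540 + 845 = 1385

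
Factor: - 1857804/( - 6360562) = 2^1* 3^1*11909^1*244637^( - 1 )= 71454/244637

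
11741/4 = 2935 + 1/4=2935.25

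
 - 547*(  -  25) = 13675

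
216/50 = 4 + 8/25 = 4.32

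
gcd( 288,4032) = 288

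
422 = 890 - 468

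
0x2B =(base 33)1A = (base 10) 43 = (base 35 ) 18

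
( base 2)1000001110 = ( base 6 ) 2234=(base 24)LM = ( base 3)201111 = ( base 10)526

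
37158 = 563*66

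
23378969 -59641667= - 36262698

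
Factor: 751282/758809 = 2^1 * 7^1*103^1 * 419^ ( - 1 )* 521^1*1811^( - 1 ) 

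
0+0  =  0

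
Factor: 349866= 2^1*3^3 * 11^1*19^1*31^1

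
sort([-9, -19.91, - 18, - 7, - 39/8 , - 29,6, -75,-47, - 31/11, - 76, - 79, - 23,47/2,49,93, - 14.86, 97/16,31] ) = [ - 79, - 76,  -  75,-47,-29, - 23,-19.91, - 18,- 14.86, - 9,  -  7 ,-39/8, - 31/11,6,  97/16,47/2,31,49,93 ]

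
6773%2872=1029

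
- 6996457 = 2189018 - 9185475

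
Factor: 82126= 2^1*11^1*3733^1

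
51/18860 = 51/18860 = 0.00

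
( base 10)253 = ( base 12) 191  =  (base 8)375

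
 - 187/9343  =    -  187/9343 = -0.02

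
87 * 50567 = 4399329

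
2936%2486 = 450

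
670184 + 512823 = 1183007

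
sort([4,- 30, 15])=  [-30 , 4, 15]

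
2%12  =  2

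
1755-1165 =590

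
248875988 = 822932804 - 574056816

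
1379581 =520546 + 859035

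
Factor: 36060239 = 131^1*275269^1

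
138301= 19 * 7279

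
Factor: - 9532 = -2^2*2383^1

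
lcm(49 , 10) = 490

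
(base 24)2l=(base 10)69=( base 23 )30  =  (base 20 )39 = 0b1000101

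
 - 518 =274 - 792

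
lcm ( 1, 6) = 6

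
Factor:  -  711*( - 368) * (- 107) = -27996336 = - 2^4 * 3^2* 23^1*79^1  *107^1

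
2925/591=4 + 187/197  =  4.95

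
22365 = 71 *315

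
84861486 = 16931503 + 67929983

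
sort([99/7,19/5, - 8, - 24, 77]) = [ - 24, - 8, 19/5,  99/7 , 77]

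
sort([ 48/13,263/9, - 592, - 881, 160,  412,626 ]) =[ - 881, - 592 , 48/13, 263/9, 160,412,626 ] 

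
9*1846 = 16614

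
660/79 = 8 + 28/79 = 8.35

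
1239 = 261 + 978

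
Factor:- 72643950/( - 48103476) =12107325/8017246 =2^(-1 )*3^1*5^2*37^1 * 587^ ( - 1)*4363^1*6829^( - 1)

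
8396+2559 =10955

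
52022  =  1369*38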